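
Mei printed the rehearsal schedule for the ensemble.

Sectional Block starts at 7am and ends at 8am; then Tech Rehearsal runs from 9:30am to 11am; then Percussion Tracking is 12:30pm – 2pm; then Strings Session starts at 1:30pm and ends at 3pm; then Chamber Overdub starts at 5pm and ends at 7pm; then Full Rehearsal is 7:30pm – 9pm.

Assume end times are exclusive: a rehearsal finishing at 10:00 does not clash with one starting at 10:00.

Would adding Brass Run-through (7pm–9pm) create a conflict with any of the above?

Yes — it overlaps Full Rehearsal

Sectional Block: ends 8am at or before Brass Run-through starts 7pm → clear.
Tech Rehearsal: ends 11am at or before Brass Run-through starts 7pm → clear.
Percussion Tracking: ends 2pm at or before Brass Run-through starts 7pm → clear.
Strings Session: ends 3pm at or before Brass Run-through starts 7pm → clear.
Chamber Overdub: ends 7pm at or before Brass Run-through starts 7pm → clear.
Full Rehearsal: starts 7:30pm before Brass Run-through ends 9pm, and ends 9pm after Brass Run-through starts 7pm → overlap.
Brass Run-through overlaps Full Rehearsal.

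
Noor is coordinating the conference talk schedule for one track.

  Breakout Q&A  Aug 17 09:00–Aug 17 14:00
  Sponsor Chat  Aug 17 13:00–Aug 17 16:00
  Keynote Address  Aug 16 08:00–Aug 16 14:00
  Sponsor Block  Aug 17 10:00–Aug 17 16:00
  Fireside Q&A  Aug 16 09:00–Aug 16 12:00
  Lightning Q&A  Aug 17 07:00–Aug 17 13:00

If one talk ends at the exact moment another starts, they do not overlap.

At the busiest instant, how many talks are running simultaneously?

3

Walk through starts and ends in time order (an end at T is processed before a start at T):
Aug 16 08:00 start Keynote Address → 1
Aug 16 09:00 start Fireside Q&A → 2
Aug 16 12:00 end Fireside Q&A → 1
Aug 16 14:00 end Keynote Address → 0
Aug 17 07:00 start Lightning Q&A → 1
Aug 17 09:00 start Breakout Q&A → 2
Aug 17 10:00 start Sponsor Block → 3
Aug 17 13:00 end Lightning Q&A → 2
Aug 17 13:00 start Sponsor Chat → 3
Aug 17 14:00 end Breakout Q&A → 2
Aug 17 16:00 end Sponsor Block → 1
Aug 17 16:00 end Sponsor Chat → 0
Peak is 3, at Aug 17 10:00 (Breakout Q&A, Lightning Q&A, Sponsor Block).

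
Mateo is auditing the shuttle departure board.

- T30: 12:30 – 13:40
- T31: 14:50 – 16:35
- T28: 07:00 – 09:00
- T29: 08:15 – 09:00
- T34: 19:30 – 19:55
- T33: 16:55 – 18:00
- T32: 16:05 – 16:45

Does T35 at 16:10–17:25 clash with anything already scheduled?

Yes — it overlaps T31, T32, T33

T28: ends 09:00 at or before T35 starts 16:10 → clear.
T29: ends 09:00 at or before T35 starts 16:10 → clear.
T30: ends 13:40 at or before T35 starts 16:10 → clear.
T31: starts 14:50 before T35 ends 17:25, and ends 16:35 after T35 starts 16:10 → overlap.
T32: starts 16:05 before T35 ends 17:25, and ends 16:45 after T35 starts 16:10 → overlap.
T33: starts 16:55 before T35 ends 17:25, and ends 18:00 after T35 starts 16:10 → overlap.
T34: starts 19:30 at or after T35 ends 17:25 → clear.
T35 overlaps T31, T32, T33.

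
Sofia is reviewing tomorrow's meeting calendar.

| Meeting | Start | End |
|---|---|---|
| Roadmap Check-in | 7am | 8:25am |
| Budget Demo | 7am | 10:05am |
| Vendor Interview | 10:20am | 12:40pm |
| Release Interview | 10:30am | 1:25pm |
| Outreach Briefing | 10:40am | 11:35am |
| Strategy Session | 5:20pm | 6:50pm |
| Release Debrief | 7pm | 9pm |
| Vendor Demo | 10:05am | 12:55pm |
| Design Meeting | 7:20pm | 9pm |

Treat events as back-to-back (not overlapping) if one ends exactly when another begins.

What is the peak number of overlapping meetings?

Sweep the timeline, counting +1 at each start and −1 at each end (ends before starts at a tie):
7am start Budget Demo → 1
7am start Roadmap Check-in → 2
8:25am end Roadmap Check-in → 1
10:05am end Budget Demo → 0
10:05am start Vendor Demo → 1
10:20am start Vendor Interview → 2
10:30am start Release Interview → 3
10:40am start Outreach Briefing → 4
11:35am end Outreach Briefing → 3
12:40pm end Vendor Interview → 2
12:55pm end Vendor Demo → 1
1:25pm end Release Interview → 0
5:20pm start Strategy Session → 1
6:50pm end Strategy Session → 0
7pm start Release Debrief → 1
7:20pm start Design Meeting → 2
9pm end Design Meeting → 1
9pm end Release Debrief → 0
Peak is 4, at 10:40am (Outreach Briefing, Release Interview, Vendor Demo, Vendor Interview).

4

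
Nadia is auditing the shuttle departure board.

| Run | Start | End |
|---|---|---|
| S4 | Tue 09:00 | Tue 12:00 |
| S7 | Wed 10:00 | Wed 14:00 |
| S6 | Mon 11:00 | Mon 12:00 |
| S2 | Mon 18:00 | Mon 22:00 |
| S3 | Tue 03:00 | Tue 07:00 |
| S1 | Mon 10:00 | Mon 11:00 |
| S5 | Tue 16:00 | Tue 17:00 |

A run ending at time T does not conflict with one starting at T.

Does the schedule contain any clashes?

Two intervals overlap when each starts before the other ends.
Sorted by start: S1, S6, S2, S3, S4, S5, S7.
S6 starts exactly when S1 ends (back-to-back, no overlap), so nothing later overlaps S1 either.
S2 starts after S6 ends, so nothing later overlaps S6 either.
S3 starts after S2 ends, so nothing later overlaps S2 either.
S4 starts after S3 ends, so nothing later overlaps S3 either.
S5 starts after S4 ends, so nothing later overlaps S4 either.
S7 starts after S5 ends.
Every pair is clear; the schedule has no overlaps.

No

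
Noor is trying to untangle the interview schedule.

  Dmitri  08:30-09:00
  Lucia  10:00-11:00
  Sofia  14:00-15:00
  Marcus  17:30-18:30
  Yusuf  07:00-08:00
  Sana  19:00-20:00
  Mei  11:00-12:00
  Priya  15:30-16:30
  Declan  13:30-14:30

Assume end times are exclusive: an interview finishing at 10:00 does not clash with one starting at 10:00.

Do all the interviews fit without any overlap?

Sorted by start: Yusuf, Dmitri, Lucia, Mei, Declan, Sofia, Priya, Marcus, Sana.
Dmitri starts after Yusuf ends, so Yusuf has no further overlaps.
Lucia starts after Dmitri ends, so Dmitri has no further overlaps.
Mei starts exactly when Lucia ends (back-to-back, no overlap), so Lucia has no further overlaps.
Declan starts after Mei ends, so Mei has no further overlaps.
Sofia starts before Declan ends → Declan and Sofia overlap.
That's a conflict, so the schedule is not conflict-free.

No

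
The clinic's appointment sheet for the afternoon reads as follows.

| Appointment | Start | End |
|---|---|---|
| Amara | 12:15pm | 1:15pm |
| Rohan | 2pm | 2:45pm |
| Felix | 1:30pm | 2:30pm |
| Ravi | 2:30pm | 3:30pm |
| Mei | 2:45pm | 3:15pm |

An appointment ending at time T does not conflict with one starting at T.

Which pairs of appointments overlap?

Sorted by start: Amara, Felix, Rohan, Ravi, Mei.
Felix starts after Amara ends — done with Amara.
Rohan starts before Felix ends → Felix and Rohan overlap.
Ravi starts exactly when Felix ends (back-to-back, no overlap) — done with Felix.
Ravi starts before Rohan ends → Rohan and Ravi overlap.
Mei starts exactly when Rohan ends (back-to-back, no overlap).
Mei starts before Ravi ends → Ravi and Mei overlap.

Felix & Rohan, Mei & Ravi, Ravi & Rohan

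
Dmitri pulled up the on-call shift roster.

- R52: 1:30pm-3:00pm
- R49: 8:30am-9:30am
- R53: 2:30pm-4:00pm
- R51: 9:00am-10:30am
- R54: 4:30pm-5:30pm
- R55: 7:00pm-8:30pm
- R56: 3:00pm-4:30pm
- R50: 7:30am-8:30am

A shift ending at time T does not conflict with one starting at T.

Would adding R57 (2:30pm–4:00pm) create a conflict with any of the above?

R50: ends 8:30am at or before R57 starts 2:30pm → clear.
R49: ends 9:30am at or before R57 starts 2:30pm → clear.
R51: ends 10:30am at or before R57 starts 2:30pm → clear.
R52: starts 1:30pm before R57 ends 4:00pm, and ends 3:00pm after R57 starts 2:30pm → overlap.
R53: starts 2:30pm before R57 ends 4:00pm, and ends 4:00pm after R57 starts 2:30pm → overlap.
R56: starts 3:00pm before R57 ends 4:00pm, and ends 4:30pm after R57 starts 2:30pm → overlap.
R54: starts 4:30pm at or after R57 ends 4:00pm → clear.
R55: starts 7:00pm at or after R57 ends 4:00pm → clear.
R57 overlaps R52, R53, R56.

Yes — it overlaps R52, R53, R56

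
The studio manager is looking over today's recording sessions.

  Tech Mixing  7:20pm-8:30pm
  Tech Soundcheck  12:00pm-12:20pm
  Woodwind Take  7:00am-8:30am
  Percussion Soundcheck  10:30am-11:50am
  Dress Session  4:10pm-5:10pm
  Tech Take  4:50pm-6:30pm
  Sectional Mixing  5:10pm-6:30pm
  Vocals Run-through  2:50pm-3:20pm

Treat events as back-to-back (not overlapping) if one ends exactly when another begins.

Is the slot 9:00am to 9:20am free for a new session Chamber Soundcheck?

Yes — the slot is free

Woodwind Take: ends 8:30am at or before Chamber Soundcheck starts 9:00am → clear.
Percussion Soundcheck: starts 10:30am at or after Chamber Soundcheck ends 9:20am → clear.
Tech Soundcheck: starts 12:00pm at or after Chamber Soundcheck ends 9:20am → clear.
Vocals Run-through: starts 2:50pm at or after Chamber Soundcheck ends 9:20am → clear.
Dress Session: starts 4:10pm at or after Chamber Soundcheck ends 9:20am → clear.
Tech Take: starts 4:50pm at or after Chamber Soundcheck ends 9:20am → clear.
Sectional Mixing: starts 5:10pm at or after Chamber Soundcheck ends 9:20am → clear.
Tech Mixing: starts 7:20pm at or after Chamber Soundcheck ends 9:20am → clear.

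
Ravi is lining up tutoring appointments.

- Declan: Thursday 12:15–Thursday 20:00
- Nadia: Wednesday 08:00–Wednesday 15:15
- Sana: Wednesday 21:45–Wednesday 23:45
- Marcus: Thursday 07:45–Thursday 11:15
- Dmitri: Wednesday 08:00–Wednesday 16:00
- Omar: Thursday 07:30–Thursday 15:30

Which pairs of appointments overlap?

Two intervals overlap when each starts before the other ends.
Sorted by start: Dmitri, Nadia, Sana, Omar, Marcus, Declan.
Nadia starts before Dmitri ends → Dmitri and Nadia overlap.
Sana starts after Dmitri ends, so nothing later overlaps Dmitri either.
Sana starts after Nadia ends, so nothing later overlaps Nadia either.
Omar starts after Sana ends, so nothing later overlaps Sana either.
Marcus starts before Omar ends → Omar and Marcus overlap.
Declan starts before Omar ends → Omar and Declan overlap.
Declan starts after Marcus ends.

Declan & Omar, Dmitri & Nadia, Marcus & Omar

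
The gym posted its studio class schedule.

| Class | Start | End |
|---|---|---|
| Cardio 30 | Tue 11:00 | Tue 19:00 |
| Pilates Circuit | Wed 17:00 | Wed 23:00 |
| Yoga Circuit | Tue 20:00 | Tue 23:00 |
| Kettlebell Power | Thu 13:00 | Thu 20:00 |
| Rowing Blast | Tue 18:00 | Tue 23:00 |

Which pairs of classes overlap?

Cardio 30 & Rowing Blast, Rowing Blast & Yoga Circuit

Sorted by start: Cardio 30, Rowing Blast, Yoga Circuit, Pilates Circuit, Kettlebell Power.
Rowing Blast starts before Cardio 30 ends → Cardio 30 and Rowing Blast overlap.
Yoga Circuit starts after Cardio 30 ends; Cardio 30 is clear from here.
Yoga Circuit starts before Rowing Blast ends → Rowing Blast and Yoga Circuit overlap.
Pilates Circuit starts after Rowing Blast ends; Rowing Blast is clear from here.
Pilates Circuit starts after Yoga Circuit ends; Yoga Circuit is clear from here.
Kettlebell Power starts after Pilates Circuit ends.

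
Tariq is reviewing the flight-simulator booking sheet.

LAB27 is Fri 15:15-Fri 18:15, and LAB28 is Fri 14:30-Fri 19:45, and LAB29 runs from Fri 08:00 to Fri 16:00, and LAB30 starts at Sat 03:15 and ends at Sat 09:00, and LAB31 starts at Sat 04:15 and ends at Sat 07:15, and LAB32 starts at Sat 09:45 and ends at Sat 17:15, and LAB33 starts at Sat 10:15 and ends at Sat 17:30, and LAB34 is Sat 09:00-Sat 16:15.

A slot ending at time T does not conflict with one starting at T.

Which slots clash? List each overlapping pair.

LAB27 & LAB28, LAB27 & LAB29, LAB28 & LAB29, LAB30 & LAB31, LAB32 & LAB33, LAB32 & LAB34, LAB33 & LAB34

Two intervals overlap when each starts before the other ends.
Sorted by start: LAB29, LAB28, LAB27, LAB30, LAB31, LAB34, LAB32, LAB33.
LAB28 starts before LAB29 ends → LAB29 and LAB28 overlap.
LAB27 starts before LAB29 ends → LAB29 and LAB27 overlap.
LAB30 starts after LAB29 ends — done with LAB29.
LAB27 starts before LAB28 ends → LAB28 and LAB27 overlap.
LAB30 starts after LAB28 ends — done with LAB28.
LAB30 starts after LAB27 ends — done with LAB27.
LAB31 starts before LAB30 ends → LAB30 and LAB31 overlap.
LAB34 starts exactly when LAB30 ends (back-to-back, no overlap) — done with LAB30.
LAB34 starts after LAB31 ends — done with LAB31.
LAB32 starts before LAB34 ends → LAB34 and LAB32 overlap.
LAB33 starts before LAB34 ends → LAB34 and LAB33 overlap.
LAB33 starts before LAB32 ends → LAB32 and LAB33 overlap.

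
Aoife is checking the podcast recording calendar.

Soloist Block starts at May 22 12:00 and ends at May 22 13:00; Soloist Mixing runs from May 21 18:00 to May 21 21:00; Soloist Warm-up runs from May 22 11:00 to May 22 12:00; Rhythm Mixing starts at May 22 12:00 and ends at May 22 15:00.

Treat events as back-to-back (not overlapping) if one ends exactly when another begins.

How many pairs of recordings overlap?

Check each pair: they overlap iff neither finishes before the other starts.
Sorted by start: Soloist Mixing, Soloist Warm-up, Soloist Block, Rhythm Mixing.
Soloist Warm-up starts after Soloist Mixing ends, so nothing later overlaps Soloist Mixing either.
Soloist Block starts exactly when Soloist Warm-up ends (back-to-back, no overlap), so nothing later overlaps Soloist Warm-up either.
Rhythm Mixing starts before Soloist Block ends → Soloist Block and Rhythm Mixing overlap.
Overlapping pairs: Rhythm Mixing & Soloist Block — 1 in total.

1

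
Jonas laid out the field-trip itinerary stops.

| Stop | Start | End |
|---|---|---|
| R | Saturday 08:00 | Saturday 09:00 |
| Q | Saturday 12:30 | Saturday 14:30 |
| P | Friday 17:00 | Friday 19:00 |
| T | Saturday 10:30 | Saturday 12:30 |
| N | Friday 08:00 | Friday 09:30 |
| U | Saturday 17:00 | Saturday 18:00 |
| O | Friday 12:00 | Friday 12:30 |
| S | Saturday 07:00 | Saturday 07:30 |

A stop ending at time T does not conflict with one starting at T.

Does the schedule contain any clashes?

No

Two intervals overlap when each starts before the other ends.
Sorted by start: N, O, P, S, R, T, Q, U.
O starts after N ends; N is clear from here.
P starts after O ends; O is clear from here.
S starts after P ends; P is clear from here.
R starts after S ends; S is clear from here.
T starts after R ends; R is clear from here.
Q starts exactly when T ends (back-to-back, no overlap); T is clear from here.
U starts after Q ends.
Every pair is clear; the schedule has no overlaps.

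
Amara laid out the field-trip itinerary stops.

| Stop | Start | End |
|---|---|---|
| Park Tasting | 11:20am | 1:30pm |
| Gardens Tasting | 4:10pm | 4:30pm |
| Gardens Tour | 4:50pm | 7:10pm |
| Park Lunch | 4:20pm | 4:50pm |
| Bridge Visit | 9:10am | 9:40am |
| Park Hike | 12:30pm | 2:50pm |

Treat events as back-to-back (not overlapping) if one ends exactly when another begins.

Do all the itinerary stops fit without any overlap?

No

Two intervals overlap when each starts before the other ends.
Sorted by start: Bridge Visit, Park Tasting, Park Hike, Gardens Tasting, Park Lunch, Gardens Tour.
Park Tasting starts after Bridge Visit ends, so nothing later overlaps Bridge Visit either.
Park Hike starts before Park Tasting ends → Park Tasting and Park Hike overlap.
That's a conflict, so the schedule is not conflict-free.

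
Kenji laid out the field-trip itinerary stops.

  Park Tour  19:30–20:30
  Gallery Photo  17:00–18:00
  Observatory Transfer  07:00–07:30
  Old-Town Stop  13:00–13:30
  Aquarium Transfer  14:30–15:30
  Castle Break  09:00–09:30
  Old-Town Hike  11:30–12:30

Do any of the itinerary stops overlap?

Sorted by start: Observatory Transfer, Castle Break, Old-Town Hike, Old-Town Stop, Aquarium Transfer, Gallery Photo, Park Tour.
Castle Break starts after Observatory Transfer ends, so Observatory Transfer has no further overlaps.
Old-Town Hike starts after Castle Break ends, so Castle Break has no further overlaps.
Old-Town Stop starts after Old-Town Hike ends, so Old-Town Hike has no further overlaps.
Aquarium Transfer starts after Old-Town Stop ends, so Old-Town Stop has no further overlaps.
Gallery Photo starts after Aquarium Transfer ends, so Aquarium Transfer has no further overlaps.
Park Tour starts after Gallery Photo ends.
Every pair is clear; the schedule has no overlaps.

No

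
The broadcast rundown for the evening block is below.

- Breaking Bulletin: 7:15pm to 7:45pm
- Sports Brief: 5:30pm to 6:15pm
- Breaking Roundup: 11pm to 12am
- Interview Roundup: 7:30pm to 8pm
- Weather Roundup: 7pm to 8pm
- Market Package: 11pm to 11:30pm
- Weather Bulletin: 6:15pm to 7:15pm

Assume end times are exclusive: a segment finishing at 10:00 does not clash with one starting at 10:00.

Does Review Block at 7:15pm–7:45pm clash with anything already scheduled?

Sports Brief: ends 6:15pm at or before Review Block starts 7:15pm → clear.
Weather Bulletin: ends 7:15pm at or before Review Block starts 7:15pm → clear.
Weather Roundup: starts 7pm before Review Block ends 7:45pm, and ends 8pm after Review Block starts 7:15pm → overlap.
Breaking Bulletin: starts 7:15pm before Review Block ends 7:45pm, and ends 7:45pm after Review Block starts 7:15pm → overlap.
Interview Roundup: starts 7:30pm before Review Block ends 7:45pm, and ends 8pm after Review Block starts 7:15pm → overlap.
Market Package: starts 11pm at or after Review Block ends 7:45pm → clear.
Breaking Roundup: starts 11pm at or after Review Block ends 7:45pm → clear.
Review Block overlaps Weather Roundup, Interview Roundup, Breaking Bulletin.

Yes — it overlaps Breaking Bulletin, Interview Roundup, Weather Roundup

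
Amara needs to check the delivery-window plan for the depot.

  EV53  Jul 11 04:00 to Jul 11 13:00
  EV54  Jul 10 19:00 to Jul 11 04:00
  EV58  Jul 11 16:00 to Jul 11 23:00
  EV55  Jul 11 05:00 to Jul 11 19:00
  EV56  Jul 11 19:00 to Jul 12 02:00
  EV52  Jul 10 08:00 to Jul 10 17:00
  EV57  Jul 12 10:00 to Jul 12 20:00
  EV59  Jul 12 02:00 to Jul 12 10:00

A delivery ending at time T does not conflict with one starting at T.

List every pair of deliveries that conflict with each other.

EV53 & EV55, EV55 & EV58, EV56 & EV58

Check each pair: they overlap iff neither finishes before the other starts.
Sorted by start: EV52, EV54, EV53, EV55, EV58, EV56, EV59, EV57.
EV54 starts after EV52 ends, so nothing later overlaps EV52 either.
EV53 starts exactly when EV54 ends (back-to-back, no overlap), so nothing later overlaps EV54 either.
EV55 starts before EV53 ends → EV53 and EV55 overlap.
EV58 starts after EV53 ends, so nothing later overlaps EV53 either.
EV58 starts before EV55 ends → EV55 and EV58 overlap.
EV56 starts exactly when EV55 ends (back-to-back, no overlap), so nothing later overlaps EV55 either.
EV56 starts before EV58 ends → EV58 and EV56 overlap.
EV59 starts after EV58 ends, so nothing later overlaps EV58 either.
EV59 starts exactly when EV56 ends (back-to-back, no overlap), so nothing later overlaps EV56 either.
EV57 starts exactly when EV59 ends (back-to-back, no overlap).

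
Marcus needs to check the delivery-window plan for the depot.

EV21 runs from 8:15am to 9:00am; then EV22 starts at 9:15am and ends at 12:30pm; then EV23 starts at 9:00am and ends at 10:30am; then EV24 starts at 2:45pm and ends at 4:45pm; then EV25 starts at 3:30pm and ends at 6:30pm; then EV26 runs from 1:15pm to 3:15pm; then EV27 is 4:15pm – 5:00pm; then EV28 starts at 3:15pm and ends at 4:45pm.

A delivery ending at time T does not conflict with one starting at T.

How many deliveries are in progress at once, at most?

4

Sweep the timeline, counting +1 at each start and −1 at each end (ends before starts at a tie):
8:15am start EV21 → 1
9:00am end EV21 → 0
9:00am start EV23 → 1
9:15am start EV22 → 2
10:30am end EV23 → 1
12:30pm end EV22 → 0
1:15pm start EV26 → 1
2:45pm start EV24 → 2
3:15pm end EV26 → 1
3:15pm start EV28 → 2
3:30pm start EV25 → 3
4:15pm start EV27 → 4
4:45pm end EV24 → 3
4:45pm end EV28 → 2
5:00pm end EV27 → 1
6:30pm end EV25 → 0
Peak is 4, at 4:15pm (EV24, EV25, EV27, EV28).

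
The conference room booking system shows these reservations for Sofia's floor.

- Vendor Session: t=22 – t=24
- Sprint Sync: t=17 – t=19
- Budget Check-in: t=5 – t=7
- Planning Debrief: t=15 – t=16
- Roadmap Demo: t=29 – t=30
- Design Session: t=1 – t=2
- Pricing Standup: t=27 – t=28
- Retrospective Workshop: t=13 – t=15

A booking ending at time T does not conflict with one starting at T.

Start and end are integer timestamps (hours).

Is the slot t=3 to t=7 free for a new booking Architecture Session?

No — it overlaps Budget Check-in

Design Session: ends t=2 at or before Architecture Session starts t=3 → clear.
Budget Check-in: starts t=5 before Architecture Session ends t=7, and ends t=7 after Architecture Session starts t=3 → overlap.
Retrospective Workshop: starts t=13 at or after Architecture Session ends t=7 → clear.
Planning Debrief: starts t=15 at or after Architecture Session ends t=7 → clear.
Sprint Sync: starts t=17 at or after Architecture Session ends t=7 → clear.
Vendor Session: starts t=22 at or after Architecture Session ends t=7 → clear.
Pricing Standup: starts t=27 at or after Architecture Session ends t=7 → clear.
Roadmap Demo: starts t=29 at or after Architecture Session ends t=7 → clear.
Architecture Session overlaps Budget Check-in.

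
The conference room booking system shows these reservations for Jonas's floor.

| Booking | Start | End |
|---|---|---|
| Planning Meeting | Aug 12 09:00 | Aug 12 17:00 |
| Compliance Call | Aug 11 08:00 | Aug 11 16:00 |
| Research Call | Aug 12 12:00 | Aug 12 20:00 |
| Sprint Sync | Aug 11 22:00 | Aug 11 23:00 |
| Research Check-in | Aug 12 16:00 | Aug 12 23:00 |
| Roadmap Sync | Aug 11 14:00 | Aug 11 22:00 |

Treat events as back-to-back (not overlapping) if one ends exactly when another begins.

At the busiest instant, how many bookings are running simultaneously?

3

Walk through starts and ends in time order (an end at T is processed before a start at T):
Aug 11 08:00 start Compliance Call → 1
Aug 11 14:00 start Roadmap Sync → 2
Aug 11 16:00 end Compliance Call → 1
Aug 11 22:00 end Roadmap Sync → 0
Aug 11 22:00 start Sprint Sync → 1
Aug 11 23:00 end Sprint Sync → 0
Aug 12 09:00 start Planning Meeting → 1
Aug 12 12:00 start Research Call → 2
Aug 12 16:00 start Research Check-in → 3
Aug 12 17:00 end Planning Meeting → 2
Aug 12 20:00 end Research Call → 1
Aug 12 23:00 end Research Check-in → 0
Peak is 3, at Aug 12 16:00 (Planning Meeting, Research Call, Research Check-in).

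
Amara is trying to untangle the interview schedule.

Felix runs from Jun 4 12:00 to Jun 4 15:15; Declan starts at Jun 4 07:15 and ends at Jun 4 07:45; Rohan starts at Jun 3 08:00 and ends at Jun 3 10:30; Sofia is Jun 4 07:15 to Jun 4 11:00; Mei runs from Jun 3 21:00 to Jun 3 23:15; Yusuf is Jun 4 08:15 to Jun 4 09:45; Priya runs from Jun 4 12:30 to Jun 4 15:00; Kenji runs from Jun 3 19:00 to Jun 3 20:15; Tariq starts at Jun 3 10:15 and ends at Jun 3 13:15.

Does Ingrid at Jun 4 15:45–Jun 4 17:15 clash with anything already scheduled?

No — it doesn't clash with anything

Rohan: ends Jun 3 10:30 at or before Ingrid starts Jun 4 15:45 → clear.
Tariq: ends Jun 3 13:15 at or before Ingrid starts Jun 4 15:45 → clear.
Kenji: ends Jun 3 20:15 at or before Ingrid starts Jun 4 15:45 → clear.
Mei: ends Jun 3 23:15 at or before Ingrid starts Jun 4 15:45 → clear.
Declan: ends Jun 4 07:45 at or before Ingrid starts Jun 4 15:45 → clear.
Sofia: ends Jun 4 11:00 at or before Ingrid starts Jun 4 15:45 → clear.
Yusuf: ends Jun 4 09:45 at or before Ingrid starts Jun 4 15:45 → clear.
Felix: ends Jun 4 15:15 at or before Ingrid starts Jun 4 15:45 → clear.
Priya: ends Jun 4 15:00 at or before Ingrid starts Jun 4 15:45 → clear.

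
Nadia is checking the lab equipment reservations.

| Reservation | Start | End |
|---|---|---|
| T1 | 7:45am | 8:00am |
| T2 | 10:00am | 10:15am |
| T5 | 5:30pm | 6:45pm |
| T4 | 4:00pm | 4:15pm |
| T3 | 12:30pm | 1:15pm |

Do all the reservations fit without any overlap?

Yes

Sorted by start: T1, T2, T3, T4, T5.
T2 starts after T1 ends, so nothing later overlaps T1 either.
T3 starts after T2 ends, so nothing later overlaps T2 either.
T4 starts after T3 ends, so nothing later overlaps T3 either.
T5 starts after T4 ends.
Every pair is clear; the schedule has no overlaps.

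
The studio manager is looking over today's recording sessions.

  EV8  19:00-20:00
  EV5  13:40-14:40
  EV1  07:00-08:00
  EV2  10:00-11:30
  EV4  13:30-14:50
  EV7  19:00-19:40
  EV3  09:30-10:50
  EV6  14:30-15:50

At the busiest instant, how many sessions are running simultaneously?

Walk through starts and ends in time order (an end at T is processed before a start at T):
07:00 start EV1 → 1
08:00 end EV1 → 0
09:30 start EV3 → 1
10:00 start EV2 → 2
10:50 end EV3 → 1
11:30 end EV2 → 0
13:30 start EV4 → 1
13:40 start EV5 → 2
14:30 start EV6 → 3
14:40 end EV5 → 2
14:50 end EV4 → 1
15:50 end EV6 → 0
19:00 start EV7 → 1
19:00 start EV8 → 2
19:40 end EV7 → 1
20:00 end EV8 → 0
Peak is 3, at 14:30 (EV4, EV5, EV6).

3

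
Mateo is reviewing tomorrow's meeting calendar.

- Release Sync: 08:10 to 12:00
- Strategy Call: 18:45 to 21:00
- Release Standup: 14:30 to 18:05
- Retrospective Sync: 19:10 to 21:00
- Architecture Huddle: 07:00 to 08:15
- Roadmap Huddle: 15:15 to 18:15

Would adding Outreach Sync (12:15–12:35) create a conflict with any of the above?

Architecture Huddle: ends 08:15 at or before Outreach Sync starts 12:15 → clear.
Release Sync: ends 12:00 at or before Outreach Sync starts 12:15 → clear.
Release Standup: starts 14:30 at or after Outreach Sync ends 12:35 → clear.
Roadmap Huddle: starts 15:15 at or after Outreach Sync ends 12:35 → clear.
Strategy Call: starts 18:45 at or after Outreach Sync ends 12:35 → clear.
Retrospective Sync: starts 19:10 at or after Outreach Sync ends 12:35 → clear.

No — it doesn't clash with anything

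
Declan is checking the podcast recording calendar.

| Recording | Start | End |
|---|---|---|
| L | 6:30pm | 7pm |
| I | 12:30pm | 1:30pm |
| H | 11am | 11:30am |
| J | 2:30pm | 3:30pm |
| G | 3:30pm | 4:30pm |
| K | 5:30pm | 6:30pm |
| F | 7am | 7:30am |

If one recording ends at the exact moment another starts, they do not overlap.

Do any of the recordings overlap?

No

Sorted by start: F, H, I, J, G, K, L.
H starts after F ends; F is clear from here.
I starts after H ends; H is clear from here.
J starts after I ends; I is clear from here.
G starts exactly when J ends (back-to-back, no overlap); J is clear from here.
K starts after G ends; G is clear from here.
L starts exactly when K ends (back-to-back, no overlap).
Every pair is clear; the schedule has no overlaps.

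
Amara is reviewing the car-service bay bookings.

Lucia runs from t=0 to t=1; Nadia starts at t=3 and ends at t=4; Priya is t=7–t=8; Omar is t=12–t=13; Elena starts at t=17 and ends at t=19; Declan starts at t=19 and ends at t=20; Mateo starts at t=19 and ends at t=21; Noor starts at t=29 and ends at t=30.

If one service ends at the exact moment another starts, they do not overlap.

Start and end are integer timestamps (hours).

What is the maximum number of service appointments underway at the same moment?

2

Sort all start/end points and keep a running count:
t=0 start Lucia → 1
t=1 end Lucia → 0
t=3 start Nadia → 1
t=4 end Nadia → 0
t=7 start Priya → 1
t=8 end Priya → 0
t=12 start Omar → 1
t=13 end Omar → 0
t=17 start Elena → 1
t=19 end Elena → 0
t=19 start Declan → 1
t=19 start Mateo → 2
t=20 end Declan → 1
t=21 end Mateo → 0
t=29 start Noor → 1
t=30 end Noor → 0
Peak is 2, at t=19 (Declan, Mateo).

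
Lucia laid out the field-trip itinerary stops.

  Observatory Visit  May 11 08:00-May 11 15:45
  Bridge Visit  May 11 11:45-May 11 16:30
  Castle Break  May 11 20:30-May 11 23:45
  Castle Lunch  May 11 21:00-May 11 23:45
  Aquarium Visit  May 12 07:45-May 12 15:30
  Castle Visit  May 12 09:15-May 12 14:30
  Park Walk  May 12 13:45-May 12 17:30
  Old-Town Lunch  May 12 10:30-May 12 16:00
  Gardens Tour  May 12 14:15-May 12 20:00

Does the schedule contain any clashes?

Sorted by start: Observatory Visit, Bridge Visit, Castle Break, Castle Lunch, Aquarium Visit, Castle Visit, Old-Town Lunch, Park Walk, Gardens Tour.
Bridge Visit starts before Observatory Visit ends → Observatory Visit and Bridge Visit overlap.
That's a conflict, so the schedule is not conflict-free.

Yes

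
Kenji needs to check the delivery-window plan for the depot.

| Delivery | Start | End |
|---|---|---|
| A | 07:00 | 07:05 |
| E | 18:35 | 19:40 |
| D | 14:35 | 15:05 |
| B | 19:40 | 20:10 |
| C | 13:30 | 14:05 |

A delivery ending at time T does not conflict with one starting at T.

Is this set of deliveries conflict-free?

Yes

Check each pair: they overlap iff neither finishes before the other starts.
Sorted by start: A, C, D, E, B.
C starts after A ends — done with A.
D starts after C ends — done with C.
E starts after D ends — done with D.
B starts exactly when E ends (back-to-back, no overlap).
Every pair is clear; the schedule has no overlaps.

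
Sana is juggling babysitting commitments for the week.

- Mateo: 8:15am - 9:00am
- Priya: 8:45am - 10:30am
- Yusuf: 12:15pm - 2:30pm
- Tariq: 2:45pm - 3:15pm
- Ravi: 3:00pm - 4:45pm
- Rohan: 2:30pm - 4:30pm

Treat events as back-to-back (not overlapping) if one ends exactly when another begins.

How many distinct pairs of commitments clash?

Sorted by start: Mateo, Priya, Yusuf, Rohan, Tariq, Ravi.
Priya starts before Mateo ends → Mateo and Priya overlap.
Yusuf starts after Mateo ends; Mateo is clear from here.
Yusuf starts after Priya ends; Priya is clear from here.
Rohan starts exactly when Yusuf ends (back-to-back, no overlap); Yusuf is clear from here.
Tariq starts before Rohan ends → Rohan and Tariq overlap.
Ravi starts before Rohan ends → Rohan and Ravi overlap.
Ravi starts before Tariq ends → Tariq and Ravi overlap.
Overlapping pairs: Mateo & Priya, Ravi & Rohan, Ravi & Tariq, Rohan & Tariq — 4 in total.

4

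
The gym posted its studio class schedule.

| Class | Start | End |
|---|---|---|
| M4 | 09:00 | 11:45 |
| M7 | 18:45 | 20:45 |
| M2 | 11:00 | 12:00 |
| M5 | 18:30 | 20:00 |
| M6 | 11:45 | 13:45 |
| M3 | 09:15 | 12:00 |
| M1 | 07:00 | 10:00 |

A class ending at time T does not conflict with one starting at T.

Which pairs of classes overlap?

M1 & M3, M1 & M4, M2 & M3, M2 & M4, M2 & M6, M3 & M4, M3 & M6, M5 & M7

Check each pair: they overlap iff neither finishes before the other starts.
Sorted by start: M1, M4, M3, M2, M6, M5, M7.
M4 starts before M1 ends → M1 and M4 overlap.
M3 starts before M1 ends → M1 and M3 overlap.
M2 starts after M1 ends, so M1 has no further overlaps.
M3 starts before M4 ends → M4 and M3 overlap.
M2 starts before M4 ends → M4 and M2 overlap.
M6 starts exactly when M4 ends (back-to-back, no overlap), so M4 has no further overlaps.
M2 starts before M3 ends → M3 and M2 overlap.
M6 starts before M3 ends → M3 and M6 overlap.
M5 starts after M3 ends, so M3 has no further overlaps.
M6 starts before M2 ends → M2 and M6 overlap.
M5 starts after M2 ends, so M2 has no further overlaps.
M5 starts after M6 ends, so M6 has no further overlaps.
M7 starts before M5 ends → M5 and M7 overlap.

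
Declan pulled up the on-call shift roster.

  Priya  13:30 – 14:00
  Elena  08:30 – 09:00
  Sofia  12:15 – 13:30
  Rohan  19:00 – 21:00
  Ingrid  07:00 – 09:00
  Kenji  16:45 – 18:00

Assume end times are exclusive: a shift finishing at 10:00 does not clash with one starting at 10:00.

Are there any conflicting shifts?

Yes

Sorted by start: Ingrid, Elena, Sofia, Priya, Kenji, Rohan.
Elena starts before Ingrid ends → Ingrid and Elena overlap.
That's a conflict, so the schedule is not conflict-free.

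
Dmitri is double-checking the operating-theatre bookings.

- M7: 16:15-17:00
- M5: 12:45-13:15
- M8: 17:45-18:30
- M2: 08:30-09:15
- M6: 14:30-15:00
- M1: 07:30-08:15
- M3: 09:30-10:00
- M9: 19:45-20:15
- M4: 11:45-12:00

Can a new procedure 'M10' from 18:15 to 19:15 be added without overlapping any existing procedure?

M1: ends 08:15 at or before M10 starts 18:15 → clear.
M2: ends 09:15 at or before M10 starts 18:15 → clear.
M3: ends 10:00 at or before M10 starts 18:15 → clear.
M4: ends 12:00 at or before M10 starts 18:15 → clear.
M5: ends 13:15 at or before M10 starts 18:15 → clear.
M6: ends 15:00 at or before M10 starts 18:15 → clear.
M7: ends 17:00 at or before M10 starts 18:15 → clear.
M8: starts 17:45 before M10 ends 19:15, and ends 18:30 after M10 starts 18:15 → overlap.
M9: starts 19:45 at or after M10 ends 19:15 → clear.
M10 overlaps M8.

No — it overlaps M8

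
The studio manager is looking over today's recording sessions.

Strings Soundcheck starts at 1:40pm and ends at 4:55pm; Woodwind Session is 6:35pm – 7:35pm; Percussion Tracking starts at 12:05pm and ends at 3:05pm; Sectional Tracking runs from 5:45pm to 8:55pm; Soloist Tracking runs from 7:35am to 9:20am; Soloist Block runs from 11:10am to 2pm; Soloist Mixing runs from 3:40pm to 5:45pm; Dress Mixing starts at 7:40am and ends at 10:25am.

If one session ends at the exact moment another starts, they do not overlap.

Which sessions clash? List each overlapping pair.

Dress Mixing & Soloist Tracking, Percussion Tracking & Soloist Block, Percussion Tracking & Strings Soundcheck, Sectional Tracking & Woodwind Session, Soloist Block & Strings Soundcheck, Soloist Mixing & Strings Soundcheck

Two intervals overlap when each starts before the other ends.
Sorted by start: Soloist Tracking, Dress Mixing, Soloist Block, Percussion Tracking, Strings Soundcheck, Soloist Mixing, Sectional Tracking, Woodwind Session.
Dress Mixing starts before Soloist Tracking ends → Soloist Tracking and Dress Mixing overlap.
Soloist Block starts after Soloist Tracking ends, so nothing later overlaps Soloist Tracking either.
Soloist Block starts after Dress Mixing ends, so nothing later overlaps Dress Mixing either.
Percussion Tracking starts before Soloist Block ends → Soloist Block and Percussion Tracking overlap.
Strings Soundcheck starts before Soloist Block ends → Soloist Block and Strings Soundcheck overlap.
Soloist Mixing starts after Soloist Block ends, so nothing later overlaps Soloist Block either.
Strings Soundcheck starts before Percussion Tracking ends → Percussion Tracking and Strings Soundcheck overlap.
Soloist Mixing starts after Percussion Tracking ends, so nothing later overlaps Percussion Tracking either.
Soloist Mixing starts before Strings Soundcheck ends → Strings Soundcheck and Soloist Mixing overlap.
Sectional Tracking starts after Strings Soundcheck ends, so nothing later overlaps Strings Soundcheck either.
Sectional Tracking starts exactly when Soloist Mixing ends (back-to-back, no overlap), so nothing later overlaps Soloist Mixing either.
Woodwind Session starts before Sectional Tracking ends → Sectional Tracking and Woodwind Session overlap.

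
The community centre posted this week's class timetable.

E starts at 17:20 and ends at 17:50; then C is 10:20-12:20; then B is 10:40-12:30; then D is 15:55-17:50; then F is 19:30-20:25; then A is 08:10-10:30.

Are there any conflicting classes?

Sorted by start: A, C, B, D, E, F.
C starts before A ends → A and C overlap.
That's a conflict, so the schedule is not conflict-free.

Yes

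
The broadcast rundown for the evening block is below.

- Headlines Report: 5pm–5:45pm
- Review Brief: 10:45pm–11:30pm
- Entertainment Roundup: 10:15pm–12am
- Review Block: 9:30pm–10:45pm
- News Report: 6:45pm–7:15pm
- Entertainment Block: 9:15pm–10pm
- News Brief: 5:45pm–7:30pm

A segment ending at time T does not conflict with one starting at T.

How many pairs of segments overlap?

Sorted by start: Headlines Report, News Brief, News Report, Entertainment Block, Review Block, Entertainment Roundup, Review Brief.
News Brief starts exactly when Headlines Report ends (back-to-back, no overlap); Headlines Report is clear from here.
News Report starts before News Brief ends → News Brief and News Report overlap.
Entertainment Block starts after News Brief ends; News Brief is clear from here.
Entertainment Block starts after News Report ends; News Report is clear from here.
Review Block starts before Entertainment Block ends → Entertainment Block and Review Block overlap.
Entertainment Roundup starts after Entertainment Block ends; Entertainment Block is clear from here.
Entertainment Roundup starts before Review Block ends → Review Block and Entertainment Roundup overlap.
Review Brief starts exactly when Review Block ends (back-to-back, no overlap).
Review Brief starts before Entertainment Roundup ends → Entertainment Roundup and Review Brief overlap.
Overlapping pairs: Entertainment Block & Review Block, Entertainment Roundup & Review Block, Entertainment Roundup & Review Brief, News Brief & News Report — 4 in total.

4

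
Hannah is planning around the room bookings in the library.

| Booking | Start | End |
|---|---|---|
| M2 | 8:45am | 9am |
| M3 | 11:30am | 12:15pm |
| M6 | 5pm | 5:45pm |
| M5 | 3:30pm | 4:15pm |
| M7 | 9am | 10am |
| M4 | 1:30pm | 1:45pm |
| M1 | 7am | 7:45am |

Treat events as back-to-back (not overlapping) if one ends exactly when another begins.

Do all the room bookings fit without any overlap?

Yes

Sorted by start: M1, M2, M7, M3, M4, M5, M6.
M2 starts after M1 ends — done with M1.
M7 starts exactly when M2 ends (back-to-back, no overlap) — done with M2.
M3 starts after M7 ends — done with M7.
M4 starts after M3 ends — done with M3.
M5 starts after M4 ends — done with M4.
M6 starts after M5 ends.
Every pair is clear; the schedule has no overlaps.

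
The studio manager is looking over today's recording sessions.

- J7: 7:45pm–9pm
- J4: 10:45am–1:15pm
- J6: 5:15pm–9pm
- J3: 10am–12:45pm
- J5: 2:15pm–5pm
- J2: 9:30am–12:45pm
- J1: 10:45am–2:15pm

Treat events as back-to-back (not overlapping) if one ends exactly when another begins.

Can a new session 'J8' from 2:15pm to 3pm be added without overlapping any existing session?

J2: ends 12:45pm at or before J8 starts 2:15pm → clear.
J3: ends 12:45pm at or before J8 starts 2:15pm → clear.
J1: ends 2:15pm at or before J8 starts 2:15pm → clear.
J4: ends 1:15pm at or before J8 starts 2:15pm → clear.
J5: starts 2:15pm before J8 ends 3pm, and ends 5pm after J8 starts 2:15pm → overlap.
J6: starts 5:15pm at or after J8 ends 3pm → clear.
J7: starts 7:45pm at or after J8 ends 3pm → clear.
J8 overlaps J5.

No — it overlaps J5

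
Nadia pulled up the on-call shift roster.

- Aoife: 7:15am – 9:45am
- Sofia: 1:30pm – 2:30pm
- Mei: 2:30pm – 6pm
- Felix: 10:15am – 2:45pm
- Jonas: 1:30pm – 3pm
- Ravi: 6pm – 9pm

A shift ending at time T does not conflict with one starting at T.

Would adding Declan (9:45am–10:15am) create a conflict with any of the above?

No — it doesn't clash with anything

Aoife: ends 9:45am at or before Declan starts 9:45am → clear.
Felix: starts 10:15am at or after Declan ends 10:15am → clear.
Sofia: starts 1:30pm at or after Declan ends 10:15am → clear.
Jonas: starts 1:30pm at or after Declan ends 10:15am → clear.
Mei: starts 2:30pm at or after Declan ends 10:15am → clear.
Ravi: starts 6pm at or after Declan ends 10:15am → clear.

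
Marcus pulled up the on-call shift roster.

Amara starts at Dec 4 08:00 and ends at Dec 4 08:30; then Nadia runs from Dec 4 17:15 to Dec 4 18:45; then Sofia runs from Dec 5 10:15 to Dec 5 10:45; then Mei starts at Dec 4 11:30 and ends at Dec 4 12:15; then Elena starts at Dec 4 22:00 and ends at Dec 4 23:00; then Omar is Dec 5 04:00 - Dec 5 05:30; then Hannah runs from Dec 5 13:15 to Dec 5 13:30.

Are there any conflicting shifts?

Check each pair: they overlap iff neither finishes before the other starts.
Sorted by start: Amara, Mei, Nadia, Elena, Omar, Sofia, Hannah.
Mei starts after Amara ends — done with Amara.
Nadia starts after Mei ends — done with Mei.
Elena starts after Nadia ends — done with Nadia.
Omar starts after Elena ends — done with Elena.
Sofia starts after Omar ends — done with Omar.
Hannah starts after Sofia ends.
Every pair is clear; the schedule has no overlaps.

No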